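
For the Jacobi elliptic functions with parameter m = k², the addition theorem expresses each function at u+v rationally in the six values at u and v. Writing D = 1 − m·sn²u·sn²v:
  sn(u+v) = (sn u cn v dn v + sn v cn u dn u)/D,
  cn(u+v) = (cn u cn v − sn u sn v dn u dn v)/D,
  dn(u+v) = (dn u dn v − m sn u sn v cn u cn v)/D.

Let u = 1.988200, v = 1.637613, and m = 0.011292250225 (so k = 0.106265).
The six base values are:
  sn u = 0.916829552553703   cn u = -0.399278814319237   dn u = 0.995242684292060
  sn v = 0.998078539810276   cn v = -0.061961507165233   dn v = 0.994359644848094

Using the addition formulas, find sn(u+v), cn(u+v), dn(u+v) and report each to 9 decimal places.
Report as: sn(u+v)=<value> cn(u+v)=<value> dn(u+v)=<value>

sn(u+v)=-0.457428737 cn(u+v)=-0.889246282 dn(u+v)=0.998817900

m = k² = 0.011292250225
D = 1 − m·sn²u·sn²v = 0.9905444425901106
sn(u+v) = (sn u·cn v·dn v + sn v·cn u·dn u)/D = -0.453103493202174/0.9905444425901106 = -0.4574287368847206
cn(u+v) = (cn u·cn v − sn u·sn v·dn u·dn v)/D = -0.8808379630750144/0.9905444425901106 = -0.8892462823492989
dn(u+v) = (dn u·dn v − m·sn u·sn v·cn u·cn v)/D = 0.9893735201796805/0.9905444425901106 = 0.9988179001768276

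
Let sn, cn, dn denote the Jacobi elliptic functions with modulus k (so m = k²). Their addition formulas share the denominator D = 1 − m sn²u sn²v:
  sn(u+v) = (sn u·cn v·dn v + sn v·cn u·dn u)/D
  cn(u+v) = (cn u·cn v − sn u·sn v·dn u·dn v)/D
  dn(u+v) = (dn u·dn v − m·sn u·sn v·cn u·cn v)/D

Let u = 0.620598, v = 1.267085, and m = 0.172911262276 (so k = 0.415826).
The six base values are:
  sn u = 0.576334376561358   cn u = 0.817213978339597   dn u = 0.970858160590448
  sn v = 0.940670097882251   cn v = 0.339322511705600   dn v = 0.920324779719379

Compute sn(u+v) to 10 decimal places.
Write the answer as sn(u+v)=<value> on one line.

m = k² = 0.172911262276
D = 1 − m·sn²u·sn²v = 0.9491785551021845
sn(u+v) = (sn u·cn v·dn v + sn v·cn u·dn u)/D = 0.9263082680746554/0.9491785551021845 = 0.975905179373688

sn(u+v)=0.9759051794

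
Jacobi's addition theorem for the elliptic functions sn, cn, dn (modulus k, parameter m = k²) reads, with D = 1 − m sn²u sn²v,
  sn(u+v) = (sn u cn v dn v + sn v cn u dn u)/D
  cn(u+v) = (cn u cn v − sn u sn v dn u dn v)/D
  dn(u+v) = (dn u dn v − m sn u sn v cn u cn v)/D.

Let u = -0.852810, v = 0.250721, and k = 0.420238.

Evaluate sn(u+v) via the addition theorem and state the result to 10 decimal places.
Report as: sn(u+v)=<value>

sn(u+v)=-0.5614428120

sn u = -0.7426897944772853, cn u = 0.6696356241862344, dn u = 0.9500471298730156
sn v = 0.2476589217239088, cn v = 0.9688472833685146, dn v = 0.9945693795618133
m = k² = 0.176599976644
D = 1 − m·sn²u·sn²v = 0.9940253356842765
sn(u+v) = (sn u·cn v·dn v + sn v·cn u·dn u)/D = -0.5580883797136543/0.9940253356842765 = -0.5614428120481176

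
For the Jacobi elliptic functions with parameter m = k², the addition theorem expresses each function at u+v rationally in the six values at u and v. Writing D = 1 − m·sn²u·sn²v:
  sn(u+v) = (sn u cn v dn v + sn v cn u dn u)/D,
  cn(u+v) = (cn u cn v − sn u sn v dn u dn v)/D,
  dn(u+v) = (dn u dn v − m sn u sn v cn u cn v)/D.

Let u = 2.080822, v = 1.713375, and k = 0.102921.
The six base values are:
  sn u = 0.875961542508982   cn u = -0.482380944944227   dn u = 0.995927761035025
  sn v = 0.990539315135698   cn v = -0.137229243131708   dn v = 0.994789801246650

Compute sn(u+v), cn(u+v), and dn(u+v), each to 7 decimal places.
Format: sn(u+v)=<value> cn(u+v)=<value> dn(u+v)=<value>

m = k² = 0.010592732241
D = 1 − m·sn²u·sn²v = 0.9920251686192267
sn(u+v) = (sn u·cn v·dn v + sn v·cn u·dn u)/D = -0.5954527389682613/0.9920251686192267 = -0.6002395481528518
cn(u+v) = (cn u·cn v − sn u·sn v·dn u·dn v)/D = -0.7934418509438489/0.9920251686192267 = -0.7998202828343754
dn(u+v) = (dn u·dn v − m·sn u·sn v·cn u·cn v)/D = 0.9901303621429822/0.9920251686192267 = 0.9980899612870893

sn(u+v)=-0.6002395 cn(u+v)=-0.7998203 dn(u+v)=0.9980900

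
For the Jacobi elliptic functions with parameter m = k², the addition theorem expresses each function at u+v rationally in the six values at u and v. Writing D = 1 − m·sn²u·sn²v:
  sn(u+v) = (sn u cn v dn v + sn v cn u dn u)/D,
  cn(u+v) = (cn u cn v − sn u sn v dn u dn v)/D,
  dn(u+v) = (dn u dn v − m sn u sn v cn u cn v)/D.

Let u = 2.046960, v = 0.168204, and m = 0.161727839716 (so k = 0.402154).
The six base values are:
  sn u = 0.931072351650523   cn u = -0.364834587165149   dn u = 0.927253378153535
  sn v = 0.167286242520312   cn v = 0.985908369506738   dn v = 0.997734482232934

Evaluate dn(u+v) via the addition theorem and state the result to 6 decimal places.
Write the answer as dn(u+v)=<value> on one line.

dn(u+v)=0.937893

m = k² = 0.161727839716
D = 1 − m·sn²u·sn²v = 0.9960765140737713
dn(u+v) = (dn u·dn v − m·sn u·sn v·cn u·cn v)/D = 0.9342133534680524/0.9960765140737713 = 0.9378931640976958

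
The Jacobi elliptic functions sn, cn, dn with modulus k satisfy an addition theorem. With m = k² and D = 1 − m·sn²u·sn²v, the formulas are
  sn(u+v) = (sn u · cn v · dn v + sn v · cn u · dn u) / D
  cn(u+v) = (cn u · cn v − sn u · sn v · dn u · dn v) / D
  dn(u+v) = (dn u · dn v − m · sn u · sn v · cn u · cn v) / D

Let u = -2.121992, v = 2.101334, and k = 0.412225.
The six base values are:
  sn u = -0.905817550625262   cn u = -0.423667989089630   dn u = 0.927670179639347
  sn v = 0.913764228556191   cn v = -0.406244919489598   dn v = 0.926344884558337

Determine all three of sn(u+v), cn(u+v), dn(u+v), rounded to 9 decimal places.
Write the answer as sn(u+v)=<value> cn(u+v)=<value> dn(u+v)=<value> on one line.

m = k² = 0.169929450625
D = 1 − m·sn²u·sn²v = 0.88358245929468
sn(u+v) = (sn u·cn v·dn v + sn v·cn u·dn u)/D = -0.0182515276694713/0.88358245929468 = -0.02065628111726051
cn(u+v) = (cn u·cn v − sn u·sn v·dn u·dn v)/D = 0.8833939348393588/0.88358245929468 = 0.9997866362631603
dn(u+v) = (dn u·dn v − m·sn u·sn v·cn u·cn v)/D = 0.8835504262745473/0.88358245929468 = 0.9999637464281961

sn(u+v)=-0.020656281 cn(u+v)=0.999786636 dn(u+v)=0.999963746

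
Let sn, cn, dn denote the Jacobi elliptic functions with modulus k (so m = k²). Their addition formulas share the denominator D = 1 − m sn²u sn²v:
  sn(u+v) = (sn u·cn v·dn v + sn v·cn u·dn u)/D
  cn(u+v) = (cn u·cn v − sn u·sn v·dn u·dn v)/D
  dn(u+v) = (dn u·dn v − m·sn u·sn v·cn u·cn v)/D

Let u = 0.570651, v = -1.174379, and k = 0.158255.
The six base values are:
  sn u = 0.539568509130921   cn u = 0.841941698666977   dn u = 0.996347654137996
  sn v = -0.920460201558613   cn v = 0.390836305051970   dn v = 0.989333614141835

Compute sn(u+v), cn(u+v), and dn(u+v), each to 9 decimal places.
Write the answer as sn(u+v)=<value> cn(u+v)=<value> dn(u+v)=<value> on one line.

m = k² = 0.025044645025
D = 1 − m·sn²u·sn²v = 0.9938224239391395
sn(u+v) = (sn u·cn v·dn v + sn v·cn u·dn u)/D = -0.5635097498273863/0.9938224239391395 = -0.5670125127523737
cn(u+v) = (cn u·cn v − sn u·sn v·dn u·dn v)/D = 0.8186206521788607/0.9938224239391395 = 0.8237091782797125
dn(u+v) = (dn u·dn v − m·sn u·sn v·cn u·cn v)/D = 0.9898132412959011/0.9938224239391395 = 0.9959658963747794

sn(u+v)=-0.567012513 cn(u+v)=0.823709178 dn(u+v)=0.995965896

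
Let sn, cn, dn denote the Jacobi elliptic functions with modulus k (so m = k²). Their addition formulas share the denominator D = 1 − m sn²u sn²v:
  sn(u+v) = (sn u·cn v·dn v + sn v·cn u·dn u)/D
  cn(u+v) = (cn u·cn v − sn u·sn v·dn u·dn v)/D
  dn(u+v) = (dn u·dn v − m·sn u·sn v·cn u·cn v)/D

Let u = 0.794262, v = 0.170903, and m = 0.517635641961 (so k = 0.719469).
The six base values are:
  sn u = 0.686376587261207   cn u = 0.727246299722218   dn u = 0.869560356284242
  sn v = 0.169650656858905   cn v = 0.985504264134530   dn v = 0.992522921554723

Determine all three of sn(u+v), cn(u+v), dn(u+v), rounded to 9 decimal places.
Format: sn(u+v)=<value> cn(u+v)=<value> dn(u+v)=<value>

sn(u+v)=0.784157621 cn(u+v)=0.620561701 dn(u+v)=0.825653802

m = k² = 0.517635641961
D = 1 − m·sn²u·sn²v = 0.9929812433474892
sn(u+v) = (sn u·cn v·dn v + sn v·cn u·dn u)/D = 0.7786538099543258/0.9929812433474892 = 0.7841576214766823
cn(u+v) = (cn u·cn v − sn u·sn v·dn u·dn v)/D = 0.6162061293784234/0.9929812433474892 = 0.6205617009452261
dn(u+v) = (dn u·dn v − m·sn u·sn v·cn u·cn v)/D = 0.8198587384890683/0.9929812433474892 = 0.8256538016017314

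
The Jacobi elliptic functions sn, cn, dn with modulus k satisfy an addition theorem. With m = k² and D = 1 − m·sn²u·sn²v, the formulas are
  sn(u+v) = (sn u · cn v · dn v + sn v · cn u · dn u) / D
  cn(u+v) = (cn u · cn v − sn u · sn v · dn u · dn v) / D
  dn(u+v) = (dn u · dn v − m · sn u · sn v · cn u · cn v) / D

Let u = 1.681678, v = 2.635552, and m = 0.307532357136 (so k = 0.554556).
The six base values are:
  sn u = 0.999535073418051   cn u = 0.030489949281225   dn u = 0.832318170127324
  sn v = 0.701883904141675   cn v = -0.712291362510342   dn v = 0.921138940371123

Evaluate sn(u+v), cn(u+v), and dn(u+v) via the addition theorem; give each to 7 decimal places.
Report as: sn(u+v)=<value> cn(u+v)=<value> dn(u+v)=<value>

m = k² = 0.307532357136
D = 1 − m·sn²u·sn²v = 0.8486377903123682
sn(u+v) = (sn u·cn v·dn v + sn v·cn u·dn u)/D = -0.6380023179609394/0.8486377903123682 = -0.7517957899637045
cn(u+v) = (cn u·cn v − sn u·sn v·dn u·dn v)/D = -0.5595883678407972/0.8486377903123682 = -0.659396004077102
dn(u+v) = (dn u·dn v − m·sn u·sn v·cn u·cn v)/D = 0.7713663129619439/0.8486377903123682 = 0.908946457213528

sn(u+v)=-0.7517958 cn(u+v)=-0.6593960 dn(u+v)=0.9089465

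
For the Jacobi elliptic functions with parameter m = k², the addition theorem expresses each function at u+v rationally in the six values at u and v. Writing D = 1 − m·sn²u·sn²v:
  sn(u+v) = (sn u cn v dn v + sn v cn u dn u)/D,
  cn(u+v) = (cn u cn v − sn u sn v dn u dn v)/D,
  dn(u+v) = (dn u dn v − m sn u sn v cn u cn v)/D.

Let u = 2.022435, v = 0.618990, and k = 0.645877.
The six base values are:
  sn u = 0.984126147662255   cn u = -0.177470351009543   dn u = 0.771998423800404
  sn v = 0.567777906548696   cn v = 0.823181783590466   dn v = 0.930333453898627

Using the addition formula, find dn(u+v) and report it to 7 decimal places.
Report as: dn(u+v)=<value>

m = k² = 0.417157099129
D = 1 − m·sn²u·sn²v = 0.8697558700414813
dn(u+v) = (dn u·dn v − m·sn u·sn v·cn u·cn v)/D = 0.7522685742423017/0.8697558700414813 = 0.8649192263645473

dn(u+v)=0.8649192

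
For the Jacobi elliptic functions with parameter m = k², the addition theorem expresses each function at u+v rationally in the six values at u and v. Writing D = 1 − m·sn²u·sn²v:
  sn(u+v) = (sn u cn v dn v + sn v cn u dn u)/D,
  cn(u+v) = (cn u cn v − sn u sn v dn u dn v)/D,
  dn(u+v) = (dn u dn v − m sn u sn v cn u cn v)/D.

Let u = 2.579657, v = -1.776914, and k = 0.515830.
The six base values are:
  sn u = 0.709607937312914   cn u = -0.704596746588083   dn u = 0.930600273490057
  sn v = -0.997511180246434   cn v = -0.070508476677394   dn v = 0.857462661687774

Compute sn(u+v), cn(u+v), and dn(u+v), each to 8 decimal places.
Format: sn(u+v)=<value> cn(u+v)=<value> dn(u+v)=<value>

m = k² = 0.2660805889
D = 1 − m·sn²u·sn²v = 0.8666829588243319
sn(u+v) = (sn u·cn v·dn v + sn v·cn u·dn u)/D = 0.6111642604849029/0.8666829588243319 = 0.7051762749713645
cn(u+v) = (cn u·cn v − sn u·sn v·dn u·dn v)/D = 0.61450597867103/0.8666829588243319 = 0.7090320311646791
dn(u+v) = (dn u·dn v − m·sn u·sn v·cn u·cn v)/D = 0.8073118747008835/0.8666829588243319 = 0.9314961907131691

sn(u+v)=0.70517627 cn(u+v)=0.70903203 dn(u+v)=0.93149619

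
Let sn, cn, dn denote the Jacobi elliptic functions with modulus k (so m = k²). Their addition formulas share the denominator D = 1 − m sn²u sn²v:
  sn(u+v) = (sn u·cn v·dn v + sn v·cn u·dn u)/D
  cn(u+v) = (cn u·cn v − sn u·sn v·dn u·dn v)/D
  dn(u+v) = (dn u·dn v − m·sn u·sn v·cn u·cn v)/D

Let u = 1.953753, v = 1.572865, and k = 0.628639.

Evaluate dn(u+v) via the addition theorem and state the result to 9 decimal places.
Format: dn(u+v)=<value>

sn u = 0.9902248725183032, cn u = -0.139480112726188, dn u = 0.7826245925014534
sn v = 0.9877021967737484, cn v = 0.1563469554814282, dn v = 0.7838833490586824
m = k² = 0.395186992321
D = 1 − m·sn²u·sn²v = 0.6219734157286712
dn(u+v) = (dn u·dn v − m·sn u·sn v·cn u·cn v)/D = 0.6219151567599982/0.6219734157286712 = 0.9999063320598603

dn(u+v)=0.999906332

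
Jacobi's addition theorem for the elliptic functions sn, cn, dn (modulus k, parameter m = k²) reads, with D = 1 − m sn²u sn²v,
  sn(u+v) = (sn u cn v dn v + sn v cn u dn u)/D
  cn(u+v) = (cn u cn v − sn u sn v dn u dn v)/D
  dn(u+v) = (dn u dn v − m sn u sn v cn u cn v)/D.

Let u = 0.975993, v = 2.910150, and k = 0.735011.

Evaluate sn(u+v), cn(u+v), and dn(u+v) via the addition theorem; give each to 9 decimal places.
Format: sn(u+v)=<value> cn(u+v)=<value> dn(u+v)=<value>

sn(u+v)=-0.106318892 cn(u+v)=-0.994332084 dn(u+v)=0.996941960

sn u = 0.7879162296728327, cn u = 0.615782441303865, dn u = 0.815237270252203
sn v = 0.7304507792025859, cn v = -0.6829653425777439, dn v = 0.8436526640851913
m = k² = 0.540241170121
D = 1 − m·sn²u·sn²v = 0.8210508321040749
sn(u+v) = (sn u·cn v·dn v + sn v·cn u·dn u)/D = -0.08729321439253324/0.8210508321040749 = -0.106318891570733
cn(u+v) = (cn u·cn v − sn u·sn v·dn u·dn v)/D = -0.8163971849656348/0.8210508321040749 = -0.9943320840117605
dn(u+v) = (dn u·dn v − m·sn u·sn v·cn u·cn v)/D = 0.8185400260869544/0.8210508321040749 = 0.9969419603282221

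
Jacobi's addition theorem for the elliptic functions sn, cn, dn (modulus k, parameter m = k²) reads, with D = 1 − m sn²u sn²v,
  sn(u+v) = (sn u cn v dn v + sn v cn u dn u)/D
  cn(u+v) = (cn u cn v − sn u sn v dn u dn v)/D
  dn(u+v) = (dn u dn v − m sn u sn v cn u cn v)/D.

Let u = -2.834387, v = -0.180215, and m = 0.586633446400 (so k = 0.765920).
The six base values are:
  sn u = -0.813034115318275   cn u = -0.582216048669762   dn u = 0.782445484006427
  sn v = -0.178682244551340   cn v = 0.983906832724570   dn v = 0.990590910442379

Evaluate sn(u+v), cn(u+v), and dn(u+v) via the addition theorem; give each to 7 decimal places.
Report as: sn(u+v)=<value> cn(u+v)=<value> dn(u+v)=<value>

m = k² = 0.5866334464
D = 1 − m·sn²u·sn²v = 0.9876192442090275
sn(u+v) = (sn u·cn v·dn v + sn v·cn u·dn u)/D = -0.7110239110992146/0.9876192442090275 = -0.7199372787320129
cn(u+v) = (cn u·cn v − sn u·sn v·dn u·dn v)/D = -0.6854464015349317/0.9876192442090275 = -0.6940391305192697
dn(u+v) = (dn u·dn v − m·sn u·sn v·cn u·cn v)/D = 0.8239030879133583/0.9876192442090275 = 0.8342315044430027

sn(u+v)=-0.7199373 cn(u+v)=-0.6940391 dn(u+v)=0.8342315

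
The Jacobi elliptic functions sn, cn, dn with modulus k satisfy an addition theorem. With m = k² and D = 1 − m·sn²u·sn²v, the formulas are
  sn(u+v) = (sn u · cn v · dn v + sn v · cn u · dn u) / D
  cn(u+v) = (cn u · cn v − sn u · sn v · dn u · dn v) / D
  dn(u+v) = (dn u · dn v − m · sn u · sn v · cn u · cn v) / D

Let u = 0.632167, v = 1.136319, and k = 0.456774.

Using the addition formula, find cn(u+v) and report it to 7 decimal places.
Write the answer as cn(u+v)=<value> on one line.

cn(u+v)=-0.0928437

sn u = 0.5843516883776272, cn u = 0.8115005263647193, dn u = 0.9637196156688882
sn v = 0.8898490852260361, cn v = 0.4562549786275069, dn v = 0.91366860978767
m = k² = 0.208642487076
D = 1 − m·sn²u·sn²v = 0.9435863663355319
cn(u+v) = (cn u·cn v − sn u·sn v·dn u·dn v)/D = -0.08760606226261223/0.9435863663355319 = -0.0928437135042922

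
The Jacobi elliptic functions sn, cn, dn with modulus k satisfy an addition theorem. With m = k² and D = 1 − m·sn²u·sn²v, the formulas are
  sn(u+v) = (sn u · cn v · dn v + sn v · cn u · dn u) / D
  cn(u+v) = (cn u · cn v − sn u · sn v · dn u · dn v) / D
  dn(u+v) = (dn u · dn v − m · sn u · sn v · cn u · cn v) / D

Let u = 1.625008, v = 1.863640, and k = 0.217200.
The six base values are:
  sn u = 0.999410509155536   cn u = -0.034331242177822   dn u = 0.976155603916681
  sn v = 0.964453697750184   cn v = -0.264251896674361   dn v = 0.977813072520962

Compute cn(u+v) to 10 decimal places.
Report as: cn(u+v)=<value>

m = k² = 0.04717584
D = 1 − m·sn²u·sn²v = 0.9561701251412829
cn(u+v) = (cn u·cn v − sn u·sn v·dn u·dn v)/D = -0.9109540834491595/0.9561701251412829 = -0.9527113005277776

cn(u+v)=-0.9527113005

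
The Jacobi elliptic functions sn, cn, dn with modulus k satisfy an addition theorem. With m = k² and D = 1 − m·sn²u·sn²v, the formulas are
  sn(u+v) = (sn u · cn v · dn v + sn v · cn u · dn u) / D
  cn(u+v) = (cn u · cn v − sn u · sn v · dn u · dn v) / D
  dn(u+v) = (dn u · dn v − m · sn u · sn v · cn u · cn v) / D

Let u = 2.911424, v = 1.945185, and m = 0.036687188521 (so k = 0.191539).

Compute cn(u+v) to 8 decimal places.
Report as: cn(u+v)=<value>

cn(u+v)=0.09807866

sn u = 0.2565851409421928, cn u = -0.9665216321674725, dn u = 0.9987916022162094
sn v = 0.938239650656461, cn v = -0.345986066100995, dn v = 0.9837197269546656
m = k² = 0.036687188521
D = 1 − m·sn²u·sn²v = 0.9978737956546528
cn(u+v) = (cn u·cn v − sn u·sn v·dn u·dn v)/D = 0.09787012206881873/0.9978737956546528 = 0.09807865733623285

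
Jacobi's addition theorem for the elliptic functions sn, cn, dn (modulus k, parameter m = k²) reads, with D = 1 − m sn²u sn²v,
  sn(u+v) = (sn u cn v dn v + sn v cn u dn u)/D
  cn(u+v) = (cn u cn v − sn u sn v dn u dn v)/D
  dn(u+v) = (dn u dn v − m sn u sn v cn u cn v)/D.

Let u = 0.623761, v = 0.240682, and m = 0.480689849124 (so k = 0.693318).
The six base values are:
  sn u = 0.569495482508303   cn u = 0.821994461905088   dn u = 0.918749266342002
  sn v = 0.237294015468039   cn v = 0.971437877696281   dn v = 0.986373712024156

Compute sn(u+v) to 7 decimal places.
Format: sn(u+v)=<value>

m = k² = 0.480689849124
D = 1 − m·sn²u·sn²v = 0.9912215247525291
sn(u+v) = (sn u·cn v·dn v + sn v·cn u·dn u)/D = 0.7248970748068796/0.9912215247525291 = 0.7313169223074118

sn(u+v)=0.7313169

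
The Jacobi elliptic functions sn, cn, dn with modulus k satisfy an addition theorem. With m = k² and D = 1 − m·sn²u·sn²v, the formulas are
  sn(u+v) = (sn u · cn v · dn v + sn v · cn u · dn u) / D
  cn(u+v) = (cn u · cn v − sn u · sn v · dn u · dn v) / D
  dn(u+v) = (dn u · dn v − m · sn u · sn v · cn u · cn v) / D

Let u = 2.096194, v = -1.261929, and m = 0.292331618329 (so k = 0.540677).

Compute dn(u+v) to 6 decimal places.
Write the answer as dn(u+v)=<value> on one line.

sn u = 0.9467907963620379, cn u = -0.3218496355818011, dn u = 0.8590402737677748
sn v = -0.9286526690364246, cn v = 0.3709504283479463, dn v = 0.8648089072608594
m = k² = 0.292331618329
D = 1 − m·sn²u·sn²v = 0.7740093514685877
dn(u+v) = (dn u·dn v − m·sn u·sn v·cn u·cn v)/D = 0.7122188503895301/0.7740093514685877 = 0.92016827579432

dn(u+v)=0.920168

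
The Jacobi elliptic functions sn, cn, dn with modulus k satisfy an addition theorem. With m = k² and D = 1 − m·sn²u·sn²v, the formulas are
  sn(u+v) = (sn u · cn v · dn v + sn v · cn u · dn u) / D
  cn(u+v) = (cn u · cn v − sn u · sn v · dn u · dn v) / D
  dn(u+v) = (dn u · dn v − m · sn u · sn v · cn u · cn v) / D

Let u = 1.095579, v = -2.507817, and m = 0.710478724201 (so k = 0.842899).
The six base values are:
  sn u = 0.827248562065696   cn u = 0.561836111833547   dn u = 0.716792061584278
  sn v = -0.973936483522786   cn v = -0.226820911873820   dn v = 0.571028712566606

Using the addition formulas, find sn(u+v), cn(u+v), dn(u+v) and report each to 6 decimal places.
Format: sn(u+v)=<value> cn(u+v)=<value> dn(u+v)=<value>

m = k² = 0.710478724201
D = 1 − m·sn²u·sn²v = 0.538805214217557
sn(u+v) = (sn u·cn v·dn v + sn v·cn u·dn u)/D = -0.4993696447940351/0.538805214217557 = -0.9268092283019393
cn(u+v) = (cn u·cn v − sn u·sn v·dn u·dn v)/D = 0.2023388660794231/0.538805214217557 = 0.3755324943788003
dn(u+v) = (dn u·dn v − m·sn u·sn v·cn u·cn v)/D = 0.3363613376611945/0.538805214217557 = 0.6242726105567709

sn(u+v)=-0.926809 cn(u+v)=0.375532 dn(u+v)=0.624273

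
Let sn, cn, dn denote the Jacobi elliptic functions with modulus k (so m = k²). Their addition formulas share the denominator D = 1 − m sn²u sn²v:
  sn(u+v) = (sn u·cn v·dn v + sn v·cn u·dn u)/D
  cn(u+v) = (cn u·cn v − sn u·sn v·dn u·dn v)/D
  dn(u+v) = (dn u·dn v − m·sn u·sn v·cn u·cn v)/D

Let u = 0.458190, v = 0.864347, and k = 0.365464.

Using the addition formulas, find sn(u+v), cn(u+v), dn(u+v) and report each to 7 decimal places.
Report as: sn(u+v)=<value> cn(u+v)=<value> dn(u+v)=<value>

sn(u+v)=0.9597924 cn(u+v)=0.2807109 dn(u+v)=0.9364618

sn u = 0.4404853495770025, cn u = 0.8977597990598743, dn u = 0.9869574177684934
sn v = 0.7525988708419037, cn v = 0.6584792628530465, dn v = 0.961430554518842
m = k² = 0.133563935296
D = 1 − m·sn²u·sn²v = 0.9853215814177934
sn(u+v) = (sn u·cn v·dn v + sn v·cn u·dn u)/D = 0.9457041336666545/0.9853215814177934 = 0.9597923677931293
cn(u+v) = (cn u·cn v − sn u·sn v·dn u·dn v)/D = 0.2765905102736963/0.9853215814177934 = 0.2807109023997082
dn(u+v) = (dn u·dn v − m·sn u·sn v·cn u·cn v)/D = 0.9227160292833254/0.9853215814177934 = 0.9364618076827426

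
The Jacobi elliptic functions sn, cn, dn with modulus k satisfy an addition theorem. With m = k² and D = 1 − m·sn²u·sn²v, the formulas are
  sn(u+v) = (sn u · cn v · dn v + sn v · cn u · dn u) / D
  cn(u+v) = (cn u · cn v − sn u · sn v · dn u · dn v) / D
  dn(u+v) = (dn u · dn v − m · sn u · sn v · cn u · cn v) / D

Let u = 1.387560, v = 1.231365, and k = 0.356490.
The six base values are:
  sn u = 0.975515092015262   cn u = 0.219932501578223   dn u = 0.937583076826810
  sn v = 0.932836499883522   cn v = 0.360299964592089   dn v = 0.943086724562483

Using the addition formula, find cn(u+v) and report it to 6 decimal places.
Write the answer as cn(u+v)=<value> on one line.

cn(u+v)=-0.810715

m = k² = 0.1270851201
D = 1 − m·sn²u·sn²v = 0.8947617177897319
cn(u+v) = (cn u·cn v − sn u·sn v·dn u·dn v)/D = -0.7253970240377552/0.8947617177897319 = -0.8107153106970797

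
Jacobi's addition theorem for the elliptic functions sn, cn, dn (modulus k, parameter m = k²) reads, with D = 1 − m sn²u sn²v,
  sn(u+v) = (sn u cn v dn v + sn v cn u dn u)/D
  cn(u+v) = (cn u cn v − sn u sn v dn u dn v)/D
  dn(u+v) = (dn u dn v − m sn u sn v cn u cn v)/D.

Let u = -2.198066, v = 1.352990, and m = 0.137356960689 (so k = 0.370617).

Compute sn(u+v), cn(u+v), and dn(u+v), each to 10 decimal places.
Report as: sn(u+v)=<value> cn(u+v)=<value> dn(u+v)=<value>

sn u = -0.861833981945418, cn u = -0.5071904844968061, dn u = 0.9476165070089245
sn v = 0.967126125127427, cn v = 0.2542971846010261, dn v = 0.9335553062715496
m = k² = 0.137356960689
D = 1 − m·sn²u·sn²v = 0.9045745687555654
sn(u+v) = (sn u·cn v·dn v + sn v·cn u·dn u)/D = -0.66942197155426/0.9045745687555654 = -0.7400406717991113
cn(u+v) = (cn u·cn v − sn u·sn v·dn u·dn v)/D = 0.6083825888696393/0.9045745687555654 = 0.6725621191258991
dn(u+v) = (dn u·dn v − m·sn u·sn v·cn u·cn v)/D = 0.8698861740719952/0.9045745687555654 = 0.9616522552349758

sn(u+v)=-0.7400406718 cn(u+v)=0.6725621191 dn(u+v)=0.9616522552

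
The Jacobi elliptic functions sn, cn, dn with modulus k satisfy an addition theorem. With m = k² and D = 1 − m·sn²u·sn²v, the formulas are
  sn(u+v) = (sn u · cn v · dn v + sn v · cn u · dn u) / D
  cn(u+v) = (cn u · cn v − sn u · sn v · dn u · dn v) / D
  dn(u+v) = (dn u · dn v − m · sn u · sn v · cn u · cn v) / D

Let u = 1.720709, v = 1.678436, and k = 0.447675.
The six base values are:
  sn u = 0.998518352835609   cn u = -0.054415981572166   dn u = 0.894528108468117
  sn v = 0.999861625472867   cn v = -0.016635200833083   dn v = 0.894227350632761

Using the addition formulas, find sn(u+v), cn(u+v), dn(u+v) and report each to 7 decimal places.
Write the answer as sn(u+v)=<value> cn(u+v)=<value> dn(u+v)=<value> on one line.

m = k² = 0.200412905625
D = 1 − m·sn²u·sn²v = 0.8002358328609552
sn(u+v) = (sn u·cn v·dn v + sn v·cn u·dn u)/D = -0.06352350056245733/0.8002358328609552 = -0.07938097490005155
cn(u+v) = (cn u·cn v − sn u·sn v·dn u·dn v)/D = -0.7977105697375196/0.8002358328609552 = -0.9968443513527663
dn(u+v) = (dn u·dn v − m·sn u·sn v·cn u·cn v)/D = 0.7997303764386121/0.8002358328609552 = 0.9993683656722343

sn(u+v)=-0.0793810 cn(u+v)=-0.9968444 dn(u+v)=0.9993684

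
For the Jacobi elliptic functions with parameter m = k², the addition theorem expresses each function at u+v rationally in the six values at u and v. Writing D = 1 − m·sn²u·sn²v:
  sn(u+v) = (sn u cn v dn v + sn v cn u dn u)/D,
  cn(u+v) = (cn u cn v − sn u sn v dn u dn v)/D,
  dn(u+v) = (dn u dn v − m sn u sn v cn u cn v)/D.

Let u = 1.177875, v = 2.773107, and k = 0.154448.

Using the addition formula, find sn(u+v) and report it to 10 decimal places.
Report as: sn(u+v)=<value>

sn u = 0.9219015100011, cn u = 0.3874243227492199, dn u = 0.989811230139241
sn v = 0.3776452498772713, cn v = -0.9259503578729981, dn v = 0.9982975574199427
m = k² = 0.023854184704
D = 1 − m·sn²u·sn²v = 0.9971086432318745
sn(u+v) = (sn u·cn v·dn v + sn v·cn u·dn u)/D = -0.7073635215806479/0.9971086432318745 = -0.7094146925533698

sn(u+v)=-0.7094146926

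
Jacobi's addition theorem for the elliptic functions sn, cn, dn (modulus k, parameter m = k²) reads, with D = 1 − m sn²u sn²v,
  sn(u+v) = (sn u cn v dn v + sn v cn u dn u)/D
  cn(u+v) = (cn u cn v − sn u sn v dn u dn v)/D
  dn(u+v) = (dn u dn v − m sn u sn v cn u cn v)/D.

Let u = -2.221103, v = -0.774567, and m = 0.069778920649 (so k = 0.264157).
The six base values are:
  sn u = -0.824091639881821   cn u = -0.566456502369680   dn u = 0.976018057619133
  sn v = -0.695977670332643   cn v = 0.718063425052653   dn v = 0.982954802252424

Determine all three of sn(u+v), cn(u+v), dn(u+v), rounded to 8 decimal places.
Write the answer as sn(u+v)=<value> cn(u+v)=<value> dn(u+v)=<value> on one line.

m = k² = 0.069778920649
D = 1 − m·sn²u·sn²v = 0.9770456036540769
sn(u+v) = (sn u·cn v·dn v + sn v·cn u·dn u)/D = -0.1968771585328622/0.9770456036540769 = -0.2015025274117773
cn(u+v) = (cn u·cn v − sn u·sn v·dn u·dn v)/D = -0.9570044388965946/0.9770456036540769 = -0.9794879945393236
dn(u+v) = (dn u·dn v − m·sn u·sn v·cn u·cn v)/D = 0.9756605135511286/0.9770456036540769 = 0.9985823690339855

sn(u+v)=-0.20150253 cn(u+v)=-0.97948799 dn(u+v)=0.99858237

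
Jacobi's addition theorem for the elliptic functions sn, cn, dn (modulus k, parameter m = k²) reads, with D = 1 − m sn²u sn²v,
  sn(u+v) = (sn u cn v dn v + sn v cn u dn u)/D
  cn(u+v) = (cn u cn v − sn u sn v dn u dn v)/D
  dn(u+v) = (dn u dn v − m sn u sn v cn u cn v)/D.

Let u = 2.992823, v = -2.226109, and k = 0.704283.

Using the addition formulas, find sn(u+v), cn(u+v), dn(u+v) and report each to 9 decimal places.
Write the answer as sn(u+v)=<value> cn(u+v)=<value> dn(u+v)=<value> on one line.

sn(u+v)=0.669742559 cn(u+v)=0.742593364 dn(u+v)=0.881765359

sn u = 0.6305073891992369, cn u = -0.7761832465115193, dn u = 0.8959992145660981
sn v = -0.9638849672121048, cn v = -0.2663189253179722, dn v = 0.7342790133001493
m = k² = 0.496014544089
D = 1 − m·sn²u·sn²v = 0.8168001193591018
sn(u+v) = (sn u·cn v·dn v + sn v·cn u·dn u)/D = 0.5470458019979732/0.8168001193591018 = 0.6697425588370506
cn(u+v) = (cn u·cn v − sn u·sn v·dn u·dn v)/D = 0.6065503486945146/0.8168001193591018 = 0.7425933644212018
dn(u+v) = (dn u·dn v − m·sn u·sn v·cn u·cn v)/D = 0.7202260507854823/0.8168001193591018 = 0.8817653593765438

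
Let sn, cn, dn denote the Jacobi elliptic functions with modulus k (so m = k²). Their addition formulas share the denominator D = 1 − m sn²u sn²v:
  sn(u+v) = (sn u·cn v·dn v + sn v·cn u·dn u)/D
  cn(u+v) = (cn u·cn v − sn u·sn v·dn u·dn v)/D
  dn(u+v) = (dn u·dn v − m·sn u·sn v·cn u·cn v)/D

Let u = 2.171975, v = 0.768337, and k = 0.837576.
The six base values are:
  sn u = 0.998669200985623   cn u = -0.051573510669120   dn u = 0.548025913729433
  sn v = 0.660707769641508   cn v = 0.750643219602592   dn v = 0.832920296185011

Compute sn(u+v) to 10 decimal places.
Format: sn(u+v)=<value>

sn(u+v)=0.8720780527

m = k² = 0.701533555776
D = 1 − m·sn²u·sn²v = 0.6945707752729312
sn(u+v) = (sn u·cn v·dn v + sn v·cn u·dn u)/D = 0.6057199291561528/0.6945707752729312 = 0.8720780526910818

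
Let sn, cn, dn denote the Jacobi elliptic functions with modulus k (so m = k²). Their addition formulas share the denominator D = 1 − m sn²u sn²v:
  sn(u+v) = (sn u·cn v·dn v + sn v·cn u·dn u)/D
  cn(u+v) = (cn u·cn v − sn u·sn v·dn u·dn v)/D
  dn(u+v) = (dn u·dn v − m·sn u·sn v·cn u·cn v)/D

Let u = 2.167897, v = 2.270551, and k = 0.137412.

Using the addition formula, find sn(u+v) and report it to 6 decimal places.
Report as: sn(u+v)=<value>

sn u = 0.8339275163666009, cn u = -0.5518739869269366, dn u = 0.993412680730613
sn v = 0.7733839178049049, cn v = -0.6339379430833401, dn v = 0.9943370720920986
m = k² = 0.018882057744
D = 1 − m·sn²u·sn²v = 0.9921459040354093
sn(u+v) = (sn u·cn v·dn v + sn v·cn u·dn u)/D = -0.9496634699330654/0.9921459040354093 = -0.9571812634315651

sn(u+v)=-0.957181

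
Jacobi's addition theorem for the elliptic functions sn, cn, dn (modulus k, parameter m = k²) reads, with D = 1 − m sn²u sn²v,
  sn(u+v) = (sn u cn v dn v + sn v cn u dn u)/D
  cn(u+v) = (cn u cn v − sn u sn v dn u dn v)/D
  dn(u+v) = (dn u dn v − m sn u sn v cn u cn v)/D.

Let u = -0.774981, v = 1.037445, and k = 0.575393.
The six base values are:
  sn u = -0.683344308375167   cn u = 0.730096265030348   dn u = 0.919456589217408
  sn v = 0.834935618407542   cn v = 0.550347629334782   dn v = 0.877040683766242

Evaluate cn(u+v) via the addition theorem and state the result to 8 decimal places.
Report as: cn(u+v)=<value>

cn(u+v)=0.96600817

m = k² = 0.331077104449
D = 1 − m·sn²u·sn²v = 0.8922259289371201
cn(u+v) = (cn u·cn v − sn u·sn v·dn u·dn v)/D = 0.8618975380294299/0.8922259289371201 = 0.9660081713341156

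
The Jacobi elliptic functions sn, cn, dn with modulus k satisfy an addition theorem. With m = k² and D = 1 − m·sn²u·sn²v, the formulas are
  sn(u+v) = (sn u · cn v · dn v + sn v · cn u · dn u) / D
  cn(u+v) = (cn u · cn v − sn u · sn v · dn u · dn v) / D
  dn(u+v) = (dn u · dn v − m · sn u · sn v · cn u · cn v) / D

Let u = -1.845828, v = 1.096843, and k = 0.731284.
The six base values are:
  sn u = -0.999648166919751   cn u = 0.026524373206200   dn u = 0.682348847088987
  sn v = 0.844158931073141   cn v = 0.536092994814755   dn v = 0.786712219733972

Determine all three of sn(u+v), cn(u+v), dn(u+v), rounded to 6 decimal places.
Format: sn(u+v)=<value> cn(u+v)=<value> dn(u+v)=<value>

m = k² = 0.534776288656
D = 1 − m·sn²u·sn²v = 0.619184225338712
sn(u+v) = (sn u·cn v·dn v + sn v·cn u·dn u)/D = -0.4063241966365107/0.619184225338712 = -0.6562250458080379
cn(u+v) = (cn u·cn v − sn u·sn v·dn u·dn v)/D = 0.4672148886069396/0.619184225338712 = 0.754565231941042
dn(u+v) = (dn u·dn v − m·sn u·sn v·cn u·cn v)/D = 0.5432291282444448/0.619184225338712 = 0.8773303744088159

sn(u+v)=-0.656225 cn(u+v)=0.754565 dn(u+v)=0.877330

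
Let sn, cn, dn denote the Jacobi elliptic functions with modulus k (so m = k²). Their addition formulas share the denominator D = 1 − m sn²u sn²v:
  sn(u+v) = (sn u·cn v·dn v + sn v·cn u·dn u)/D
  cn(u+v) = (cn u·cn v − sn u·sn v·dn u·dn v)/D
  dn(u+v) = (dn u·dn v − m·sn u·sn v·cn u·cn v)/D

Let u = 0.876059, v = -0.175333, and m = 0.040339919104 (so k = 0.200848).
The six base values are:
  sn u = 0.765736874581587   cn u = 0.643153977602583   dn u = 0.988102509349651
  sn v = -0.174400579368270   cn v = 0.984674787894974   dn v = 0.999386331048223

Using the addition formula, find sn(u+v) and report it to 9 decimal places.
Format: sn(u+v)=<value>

sn(u+v)=0.643169877

m = k² = 0.040339919104
D = 1 − m·sn²u·sn²v = 0.9992805676004055
sn(u+v) = (sn u·cn v·dn v + sn v·cn u·dn u)/D = 0.6427071597625678/0.9992805676004055 = 0.6431698770105324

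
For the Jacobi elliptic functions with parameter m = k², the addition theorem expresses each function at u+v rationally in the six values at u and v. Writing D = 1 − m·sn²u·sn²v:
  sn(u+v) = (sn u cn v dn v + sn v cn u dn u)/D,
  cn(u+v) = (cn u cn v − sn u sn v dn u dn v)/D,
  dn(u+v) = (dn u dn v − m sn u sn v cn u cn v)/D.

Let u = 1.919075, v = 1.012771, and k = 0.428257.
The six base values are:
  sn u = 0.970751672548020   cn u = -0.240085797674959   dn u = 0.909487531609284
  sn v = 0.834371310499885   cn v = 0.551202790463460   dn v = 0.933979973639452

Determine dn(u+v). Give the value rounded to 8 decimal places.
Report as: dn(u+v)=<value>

dn(u+v)=0.98797688

m = k² = 0.183404058049
D = 1 − m·sn²u·sn²v = 0.8796782995373013
dn(u+v) = (dn u·dn v − m·sn u·sn v·cn u·cn v)/D = 0.869101819669362/0.8796782995373013 = 0.9879768776000245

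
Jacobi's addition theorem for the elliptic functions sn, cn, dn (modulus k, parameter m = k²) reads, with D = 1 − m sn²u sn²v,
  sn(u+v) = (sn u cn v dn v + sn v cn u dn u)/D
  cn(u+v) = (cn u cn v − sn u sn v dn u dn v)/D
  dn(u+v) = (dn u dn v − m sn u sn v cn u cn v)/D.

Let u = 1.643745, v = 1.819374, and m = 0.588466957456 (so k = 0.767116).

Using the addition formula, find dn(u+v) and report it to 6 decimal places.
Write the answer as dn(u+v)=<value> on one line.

sn u = 0.9820228840751183, cn u = 0.1887619006918155, dn u = 0.6576478853921051
sn v = 0.9971321431038973, cn v = 0.07568017698862039, dn v = 0.6441300184597283
m = k² = 0.588466957456
D = 1 − m·sn²u·sn²v = 0.4357510870304913
dn(u+v) = (dn u·dn v − m·sn u·sn v·cn u·cn v)/D = 0.4153789810045767/0.4357510870304913 = 0.953248295569968

dn(u+v)=0.953248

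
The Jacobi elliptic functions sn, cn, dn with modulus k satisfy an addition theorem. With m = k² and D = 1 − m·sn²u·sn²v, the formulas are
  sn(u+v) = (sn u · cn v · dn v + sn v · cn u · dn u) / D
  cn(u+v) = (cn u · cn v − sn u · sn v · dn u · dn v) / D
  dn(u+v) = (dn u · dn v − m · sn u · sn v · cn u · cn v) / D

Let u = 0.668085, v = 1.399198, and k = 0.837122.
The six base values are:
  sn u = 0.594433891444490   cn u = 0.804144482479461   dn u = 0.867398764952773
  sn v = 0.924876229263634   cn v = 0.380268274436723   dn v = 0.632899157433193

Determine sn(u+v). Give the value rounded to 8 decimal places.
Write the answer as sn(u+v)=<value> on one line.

sn(u+v)=0.99998728

m = k² = 0.700773242884
D = 1 − m·sn²u·sn²v = 0.7881873608667745
sn(u+v) = (sn u·cn v·dn v + sn v·cn u·dn u)/D = 0.7881773330752288/0.7881873608667745 = 0.9999872774012328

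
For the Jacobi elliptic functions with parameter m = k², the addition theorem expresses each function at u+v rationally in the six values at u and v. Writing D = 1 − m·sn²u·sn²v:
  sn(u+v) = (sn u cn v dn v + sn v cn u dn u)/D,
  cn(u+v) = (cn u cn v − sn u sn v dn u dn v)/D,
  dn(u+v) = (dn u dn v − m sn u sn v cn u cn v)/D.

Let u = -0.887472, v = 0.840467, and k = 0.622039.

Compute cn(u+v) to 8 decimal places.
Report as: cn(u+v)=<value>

sn u = -0.7507706105458815, cn u = 0.6605630101213391, dn u = 0.8842527736458477
sn v = 0.7225272774079005, cn v = 0.6913424140044691, dn v = 0.8933104476956061
m = k² = 0.386932517521
D = 1 − m·sn²u·sn²v = 0.8861433893899934
cn(u+v) = (cn u·cn v − sn u·sn v·dn u·dn v)/D = 0.8851648947124118/0.8861433893899934 = 0.9988957829068102

cn(u+v)=0.99889578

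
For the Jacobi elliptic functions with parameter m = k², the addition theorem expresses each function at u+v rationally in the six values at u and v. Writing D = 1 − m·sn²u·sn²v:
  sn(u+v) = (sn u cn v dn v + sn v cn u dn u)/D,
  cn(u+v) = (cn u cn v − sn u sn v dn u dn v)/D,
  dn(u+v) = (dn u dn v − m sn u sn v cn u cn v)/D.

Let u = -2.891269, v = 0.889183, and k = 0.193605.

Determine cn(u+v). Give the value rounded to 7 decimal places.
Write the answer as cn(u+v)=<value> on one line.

sn u = -0.2766097649709154, cn u = -0.9609823296620677, dn u = 0.9985650066960554
sn v = 0.7741921109580703, cn v = 0.632950689493492, dn v = 0.9887030637370135
m = k² = 0.037482896025
D = 1 − m·sn²u·sn²v = 0.9982810405312951
cn(u+v) = (cn u·cn v − sn u·sn v·dn u·dn v)/D = -0.3968283899499256/0.9982810405312951 = -0.3975116964444497

cn(u+v)=-0.3975117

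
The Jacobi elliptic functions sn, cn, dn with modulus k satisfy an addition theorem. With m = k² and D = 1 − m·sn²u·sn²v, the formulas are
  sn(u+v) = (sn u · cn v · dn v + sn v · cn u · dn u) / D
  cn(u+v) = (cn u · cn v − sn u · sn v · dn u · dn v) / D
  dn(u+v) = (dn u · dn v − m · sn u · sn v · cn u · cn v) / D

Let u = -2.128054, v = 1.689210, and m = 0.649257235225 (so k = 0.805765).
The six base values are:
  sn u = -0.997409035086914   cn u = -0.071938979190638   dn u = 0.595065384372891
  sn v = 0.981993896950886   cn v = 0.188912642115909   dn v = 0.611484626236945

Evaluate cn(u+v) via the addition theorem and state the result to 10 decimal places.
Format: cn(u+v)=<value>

cn(u+v)=0.9089278750

m = k² = 0.649257235225
D = 1 − m·sn²u·sn²v = 0.3771535817199485
cn(u+v) = (cn u·cn v − sn u·sn v·dn u·dn v)/D = 0.3428054035752603/0.3771535817199485 = 0.9089278749838493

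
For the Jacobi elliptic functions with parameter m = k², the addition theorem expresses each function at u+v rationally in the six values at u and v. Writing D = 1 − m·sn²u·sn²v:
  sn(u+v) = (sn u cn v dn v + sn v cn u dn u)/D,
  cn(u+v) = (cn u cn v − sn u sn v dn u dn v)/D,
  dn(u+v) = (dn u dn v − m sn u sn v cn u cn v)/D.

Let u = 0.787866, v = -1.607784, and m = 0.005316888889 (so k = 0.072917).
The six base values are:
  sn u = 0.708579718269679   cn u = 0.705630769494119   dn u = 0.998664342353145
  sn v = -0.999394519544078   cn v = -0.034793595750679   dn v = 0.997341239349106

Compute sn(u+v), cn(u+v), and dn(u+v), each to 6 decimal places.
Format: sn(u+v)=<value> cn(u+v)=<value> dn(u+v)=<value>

sn(u+v)=-0.730799 cn(u+v)=0.682593 dn(u+v)=0.998579

m = k² = 0.005316888889
D = 1 − m·sn²u·sn²v = 0.997333700407045
sn(u+v) = (sn u·cn v·dn v + sn v·cn u·dn u)/D = -0.728850100467941/0.997333700407045 = -0.7307986285537861
cn(u+v) = (cn u·cn v − sn u·sn v·dn u·dn v)/D = 0.6807731200741416/0.997333700407045 = 0.6825931178263559
dn(u+v) = (dn u·dn v − m·sn u·sn v·cn u·cn v)/D = 0.9959166928638412/0.997333700407045 = 0.998579204189505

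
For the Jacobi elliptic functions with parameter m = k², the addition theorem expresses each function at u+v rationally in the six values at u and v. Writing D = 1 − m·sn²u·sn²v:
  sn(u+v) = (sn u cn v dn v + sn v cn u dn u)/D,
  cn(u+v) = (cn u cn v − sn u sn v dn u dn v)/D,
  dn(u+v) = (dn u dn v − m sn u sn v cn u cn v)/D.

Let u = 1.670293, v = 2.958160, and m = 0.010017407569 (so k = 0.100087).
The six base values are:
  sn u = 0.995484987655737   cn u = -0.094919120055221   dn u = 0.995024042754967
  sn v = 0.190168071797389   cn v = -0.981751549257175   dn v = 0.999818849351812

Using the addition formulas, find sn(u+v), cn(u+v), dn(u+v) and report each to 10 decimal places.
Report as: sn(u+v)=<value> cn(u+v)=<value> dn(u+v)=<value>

sn(u+v)=-0.9954600287 cn(u+v)=-0.0951805190 dn(u+v)=0.9950242929

m = k² = 0.010017407569
D = 1 − m·sn²u·sn²v = 0.9996409954275427
sn(u+v) = (sn u·cn v·dn v + sn v·cn u·dn u)/D = -0.9951026540290595/0.9996409954275427 = -0.9954600287310725
cn(u+v) = (cn u·cn v − sn u·sn v·dn u·dn v)/D = -0.09514634876699305/0.9996409954275427 = -0.09518051900852597
dn(u+v) = (dn u·dn v − m·sn u·sn v·cn u·cn v)/D = 0.9946670746204904/0.9996409954275427 = 0.9950242928913446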